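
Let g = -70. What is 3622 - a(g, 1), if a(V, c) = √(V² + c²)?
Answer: 3622 - 13*√29 ≈ 3552.0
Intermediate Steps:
3622 - a(g, 1) = 3622 - √((-70)² + 1²) = 3622 - √(4900 + 1) = 3622 - √4901 = 3622 - 13*√29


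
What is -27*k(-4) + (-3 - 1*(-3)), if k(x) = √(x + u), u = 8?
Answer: -54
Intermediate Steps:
k(x) = √(8 + x) (k(x) = √(x + 8) = √(8 + x))
-27*k(-4) + (-3 - 1*(-3)) = -27*√(8 - 4) + (-3 - 1*(-3)) = -27*√4 + (-3 + 3) = -27*2 + 0 = -54 + 0 = -54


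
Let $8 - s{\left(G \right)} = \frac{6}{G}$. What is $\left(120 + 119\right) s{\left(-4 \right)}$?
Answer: $\frac{4541}{2} \approx 2270.5$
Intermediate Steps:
$s{\left(G \right)} = 8 - \frac{6}{G}$
$\left(120 + 119\right) s{\left(-4 \right)} = \left(120 + 119\right) \left(8 - \frac{6}{-4}\right) = 239 \left(8 - - \frac{3}{2}\right) = 239 \left(8 + \frac{3}{2}\right) = 239 \cdot \frac{19}{2} = \frac{4541}{2}$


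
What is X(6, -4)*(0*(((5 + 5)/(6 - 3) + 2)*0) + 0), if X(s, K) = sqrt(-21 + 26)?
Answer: 0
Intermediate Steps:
X(s, K) = sqrt(5)
X(6, -4)*(0*(((5 + 5)/(6 - 3) + 2)*0) + 0) = sqrt(5)*(0*(((5 + 5)/(6 - 3) + 2)*0) + 0) = sqrt(5)*(0*((10/3 + 2)*0) + 0) = sqrt(5)*(0*((16/3)*0) + 0) = sqrt(5)*(0*0 + 0) = sqrt(5)*(0 + 0) = sqrt(5)*0 = 0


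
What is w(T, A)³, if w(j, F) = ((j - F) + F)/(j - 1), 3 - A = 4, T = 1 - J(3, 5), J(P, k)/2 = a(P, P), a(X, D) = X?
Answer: 125/216 ≈ 0.57870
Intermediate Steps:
J(P, k) = 2*P
T = -5 (T = 1 - 2*3 = 1 - 1*6 = 1 - 6 = -5)
A = -1 (A = 3 - 1*4 = 3 - 4 = -1)
w(j, F) = j/(-1 + j)
w(T, A)³ = (-5/(-1 - 5))³ = (-5/(-6))³ = (-5*(-⅙))³ = (⅚)³ = 125/216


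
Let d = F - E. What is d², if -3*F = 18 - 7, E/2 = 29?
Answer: 34225/9 ≈ 3802.8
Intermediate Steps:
E = 58 (E = 2*29 = 58)
F = -11/3 (F = -(18 - 7)/3 = -⅓*11 = -11/3 ≈ -3.6667)
d = -185/3 (d = -11/3 - 1*58 = -11/3 - 58 = -185/3 ≈ -61.667)
d² = (-185/3)² = 34225/9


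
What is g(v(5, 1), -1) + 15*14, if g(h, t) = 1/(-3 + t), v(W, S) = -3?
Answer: 839/4 ≈ 209.75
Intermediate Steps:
g(v(5, 1), -1) + 15*14 = 1/(-3 - 1) + 15*14 = 1/(-4) + 210 = -¼ + 210 = 839/4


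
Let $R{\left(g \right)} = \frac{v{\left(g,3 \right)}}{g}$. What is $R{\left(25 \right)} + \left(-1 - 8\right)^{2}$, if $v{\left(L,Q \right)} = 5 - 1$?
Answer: $\frac{2029}{25} \approx 81.16$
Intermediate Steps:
$v{\left(L,Q \right)} = 4$
$R{\left(g \right)} = \frac{4}{g}$
$R{\left(25 \right)} + \left(-1 - 8\right)^{2} = \frac{4}{25} + \left(-1 - 8\right)^{2} = 4 \cdot \frac{1}{25} + \left(-9\right)^{2} = \frac{4}{25} + 81 = \frac{2029}{25}$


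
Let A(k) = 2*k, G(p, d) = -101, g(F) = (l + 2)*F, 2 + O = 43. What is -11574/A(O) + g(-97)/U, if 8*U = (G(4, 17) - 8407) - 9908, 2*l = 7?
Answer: -26599601/188764 ≈ -140.91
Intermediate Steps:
l = 7/2 (l = (½)*7 = 7/2 ≈ 3.5000)
O = 41 (O = -2 + 43 = 41)
g(F) = 11*F/2 (g(F) = (7/2 + 2)*F = 11*F/2)
U = -2302 (U = ((-101 - 8407) - 9908)/8 = (-8508 - 9908)/8 = (⅛)*(-18416) = -2302)
-11574/A(O) + g(-97)/U = -11574/(2*41) + ((11/2)*(-97))/(-2302) = -11574/82 - 1067/2*(-1/2302) = -11574*1/82 + 1067/4604 = -5787/41 + 1067/4604 = -26599601/188764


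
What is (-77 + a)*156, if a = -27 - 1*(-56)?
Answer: -7488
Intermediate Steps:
a = 29 (a = -27 + 56 = 29)
(-77 + a)*156 = (-77 + 29)*156 = -48*156 = -7488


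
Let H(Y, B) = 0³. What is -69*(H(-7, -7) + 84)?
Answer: -5796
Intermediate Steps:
H(Y, B) = 0
-69*(H(-7, -7) + 84) = -69*(0 + 84) = -69*84 = -5796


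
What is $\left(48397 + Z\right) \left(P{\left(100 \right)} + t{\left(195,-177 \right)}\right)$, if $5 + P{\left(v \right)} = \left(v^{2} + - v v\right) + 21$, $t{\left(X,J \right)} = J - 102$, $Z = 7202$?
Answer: $-14622537$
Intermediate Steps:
$t{\left(X,J \right)} = -102 + J$ ($t{\left(X,J \right)} = J - 102 = -102 + J$)
$P{\left(v \right)} = 16$ ($P{\left(v \right)} = -5 + \left(\left(v^{2} + - v v\right) + 21\right) = -5 + \left(\left(v^{2} - v^{2}\right) + 21\right) = -5 + \left(0 + 21\right) = -5 + 21 = 16$)
$\left(48397 + Z\right) \left(P{\left(100 \right)} + t{\left(195,-177 \right)}\right) = \left(48397 + 7202\right) \left(16 - 279\right) = 55599 \left(16 - 279\right) = 55599 \left(-263\right) = -14622537$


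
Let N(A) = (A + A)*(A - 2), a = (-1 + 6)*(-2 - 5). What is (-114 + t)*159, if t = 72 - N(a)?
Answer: -418488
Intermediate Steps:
a = -35 (a = 5*(-7) = -35)
N(A) = 2*A*(-2 + A) (N(A) = (2*A)*(-2 + A) = 2*A*(-2 + A))
t = -2518 (t = 72 - 2*(-35)*(-2 - 35) = 72 - 2*(-35)*(-37) = 72 - 1*2590 = 72 - 2590 = -2518)
(-114 + t)*159 = (-114 - 2518)*159 = -2632*159 = -418488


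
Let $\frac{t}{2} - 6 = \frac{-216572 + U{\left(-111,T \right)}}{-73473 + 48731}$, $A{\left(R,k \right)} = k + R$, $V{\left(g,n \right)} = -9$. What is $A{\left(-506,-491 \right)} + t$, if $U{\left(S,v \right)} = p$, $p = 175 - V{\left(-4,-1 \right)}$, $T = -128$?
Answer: $- \frac{11969047}{12371} \approx -967.51$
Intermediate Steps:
$A{\left(R,k \right)} = R + k$
$p = 184$ ($p = 175 - -9 = 175 + 9 = 184$)
$U{\left(S,v \right)} = 184$
$t = \frac{364840}{12371}$ ($t = 12 + 2 \frac{-216572 + 184}{-73473 + 48731} = 12 + 2 \left(- \frac{216388}{-24742}\right) = 12 + 2 \left(\left(-216388\right) \left(- \frac{1}{24742}\right)\right) = 12 + 2 \cdot \frac{108194}{12371} = 12 + \frac{216388}{12371} = \frac{364840}{12371} \approx 29.492$)
$A{\left(-506,-491 \right)} + t = \left(-506 - 491\right) + \frac{364840}{12371} = -997 + \frac{364840}{12371} = - \frac{11969047}{12371}$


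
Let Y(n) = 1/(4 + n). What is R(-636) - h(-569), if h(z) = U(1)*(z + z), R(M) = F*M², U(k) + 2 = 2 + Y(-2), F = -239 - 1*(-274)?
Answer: 14157929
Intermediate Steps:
F = 35 (F = -239 + 274 = 35)
U(k) = ½ (U(k) = -2 + (2 + 1/(4 - 2)) = -2 + (2 + 1/2) = -2 + (2 + ½) = -2 + 5/2 = ½)
R(M) = 35*M²
h(z) = z (h(z) = (z + z)/2 = (2*z)/2 = z)
R(-636) - h(-569) = 35*(-636)² - 1*(-569) = 35*404496 + 569 = 14157360 + 569 = 14157929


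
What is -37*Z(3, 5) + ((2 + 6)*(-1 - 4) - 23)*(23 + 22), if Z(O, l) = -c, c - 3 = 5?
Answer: -2539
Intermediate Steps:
c = 8 (c = 3 + 5 = 8)
Z(O, l) = -8 (Z(O, l) = -1*8 = -8)
-37*Z(3, 5) + ((2 + 6)*(-1 - 4) - 23)*(23 + 22) = -37*(-8) + ((2 + 6)*(-1 - 4) - 23)*(23 + 22) = 296 + (8*(-5) - 23)*45 = 296 + (-40 - 23)*45 = 296 - 63*45 = 296 - 2835 = -2539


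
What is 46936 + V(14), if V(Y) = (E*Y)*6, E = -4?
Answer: 46600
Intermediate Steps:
V(Y) = -24*Y (V(Y) = -4*Y*6 = -24*Y)
46936 + V(14) = 46936 - 24*14 = 46936 - 336 = 46600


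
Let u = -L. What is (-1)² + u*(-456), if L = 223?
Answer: 101689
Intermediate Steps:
u = -223 (u = -1*223 = -223)
(-1)² + u*(-456) = (-1)² - 223*(-456) = 1 + 101688 = 101689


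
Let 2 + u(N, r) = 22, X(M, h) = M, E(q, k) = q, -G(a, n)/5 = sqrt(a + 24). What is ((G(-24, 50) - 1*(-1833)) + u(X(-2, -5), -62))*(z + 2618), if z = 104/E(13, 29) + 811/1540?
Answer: 7495108903/1540 ≈ 4.8670e+6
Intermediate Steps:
G(a, n) = -5*sqrt(24 + a) (G(a, n) = -5*sqrt(a + 24) = -5*sqrt(24 + a))
u(N, r) = 20 (u(N, r) = -2 + 22 = 20)
z = 13131/1540 (z = 104/13 + 811/1540 = 104*(1/13) + 811*(1/1540) = 8 + 811/1540 = 13131/1540 ≈ 8.5266)
((G(-24, 50) - 1*(-1833)) + u(X(-2, -5), -62))*(z + 2618) = ((-5*sqrt(24 - 24) - 1*(-1833)) + 20)*(13131/1540 + 2618) = ((-5*sqrt(0) + 1833) + 20)*(4044851/1540) = ((-5*0 + 1833) + 20)*(4044851/1540) = ((0 + 1833) + 20)*(4044851/1540) = (1833 + 20)*(4044851/1540) = 1853*(4044851/1540) = 7495108903/1540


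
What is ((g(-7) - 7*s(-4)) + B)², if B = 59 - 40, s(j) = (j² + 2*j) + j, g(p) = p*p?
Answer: 1600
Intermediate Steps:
g(p) = p²
s(j) = j² + 3*j
B = 19
((g(-7) - 7*s(-4)) + B)² = (((-7)² - (-28)*(3 - 4)) + 19)² = ((49 - (-28)*(-1)) + 19)² = ((49 - 7*4) + 19)² = ((49 - 28) + 19)² = (21 + 19)² = 40² = 1600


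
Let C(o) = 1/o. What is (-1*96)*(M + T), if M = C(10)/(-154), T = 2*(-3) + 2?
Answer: 147864/385 ≈ 384.06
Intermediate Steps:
T = -4 (T = -6 + 2 = -4)
M = -1/1540 (M = 1/(10*(-154)) = (1/10)*(-1/154) = -1/1540 ≈ -0.00064935)
(-1*96)*(M + T) = (-1*96)*(-1/1540 - 4) = -96*(-6161/1540) = 147864/385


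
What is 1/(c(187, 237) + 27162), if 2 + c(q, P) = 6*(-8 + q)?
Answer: 1/28234 ≈ 3.5418e-5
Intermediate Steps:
c(q, P) = -50 + 6*q (c(q, P) = -2 + 6*(-8 + q) = -2 + (-48 + 6*q) = -50 + 6*q)
1/(c(187, 237) + 27162) = 1/((-50 + 6*187) + 27162) = 1/((-50 + 1122) + 27162) = 1/(1072 + 27162) = 1/28234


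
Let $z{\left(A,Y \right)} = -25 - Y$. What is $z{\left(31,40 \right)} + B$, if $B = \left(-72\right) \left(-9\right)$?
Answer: $583$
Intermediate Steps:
$B = 648$
$z{\left(31,40 \right)} + B = \left(-25 - 40\right) + 648 = -65 + 648 = 583$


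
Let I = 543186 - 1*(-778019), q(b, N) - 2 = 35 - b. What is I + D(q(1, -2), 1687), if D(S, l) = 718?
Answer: 1321923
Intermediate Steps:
q(b, N) = 37 - b (q(b, N) = 2 + (35 - b) = 37 - b)
I = 1321205 (I = 543186 + 778019 = 1321205)
I + D(q(1, -2), 1687) = 1321205 + 718 = 1321923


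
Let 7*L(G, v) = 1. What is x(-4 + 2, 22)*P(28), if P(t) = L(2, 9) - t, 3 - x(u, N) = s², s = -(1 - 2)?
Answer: -390/7 ≈ -55.714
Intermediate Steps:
s = 1 (s = -1*(-1) = 1)
L(G, v) = ⅐ (L(G, v) = (⅐)*1 = ⅐)
x(u, N) = 2 (x(u, N) = 3 - 1*1² = 3 - 1*1 = 3 - 1 = 2)
P(t) = ⅐ - t
x(-4 + 2, 22)*P(28) = 2*(⅐ - 1*28) = 2*(⅐ - 28) = 2*(-195/7) = -390/7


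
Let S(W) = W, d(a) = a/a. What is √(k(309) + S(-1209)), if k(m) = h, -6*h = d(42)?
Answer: I*√43530/6 ≈ 34.773*I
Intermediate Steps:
d(a) = 1
h = -⅙ (h = -⅙*1 = -⅙ ≈ -0.16667)
k(m) = -⅙
√(k(309) + S(-1209)) = √(-⅙ - 1209) = √(-7255/6) = I*√43530/6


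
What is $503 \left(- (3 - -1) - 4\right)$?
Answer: $-4024$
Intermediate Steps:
$503 \left(- (3 - -1) - 4\right) = 503 \left(- (3 + 1) - 4\right) = 503 \left(\left(-1\right) 4 - 4\right) = 503 \left(-4 - 4\right) = 503 \left(-8\right) = -4024$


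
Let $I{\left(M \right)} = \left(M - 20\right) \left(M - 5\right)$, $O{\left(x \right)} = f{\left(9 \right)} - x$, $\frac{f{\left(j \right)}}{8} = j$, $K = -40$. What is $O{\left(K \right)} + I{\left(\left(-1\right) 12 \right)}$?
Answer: $656$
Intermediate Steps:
$f{\left(j \right)} = 8 j$
$O{\left(x \right)} = 72 - x$ ($O{\left(x \right)} = 8 \cdot 9 - x = 72 - x$)
$I{\left(M \right)} = \left(-20 + M\right) \left(-5 + M\right)$
$O{\left(K \right)} + I{\left(\left(-1\right) 12 \right)} = \left(72 - -40\right) + \left(100 + \left(\left(-1\right) 12\right)^{2} - 25 \left(\left(-1\right) 12\right)\right) = \left(72 + 40\right) + \left(100 + \left(-12\right)^{2} - -300\right) = 112 + \left(100 + 144 + 300\right) = 112 + 544 = 656$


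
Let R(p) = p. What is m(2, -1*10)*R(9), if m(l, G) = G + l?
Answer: -72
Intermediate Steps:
m(2, -1*10)*R(9) = (-1*10 + 2)*9 = (-10 + 2)*9 = -8*9 = -72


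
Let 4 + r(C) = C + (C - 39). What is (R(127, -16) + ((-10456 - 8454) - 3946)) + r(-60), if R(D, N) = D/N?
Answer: -368431/16 ≈ -23027.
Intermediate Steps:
r(C) = -43 + 2*C (r(C) = -4 + (C + (C - 39)) = -4 + (C + (-39 + C)) = -4 + (-39 + 2*C) = -43 + 2*C)
(R(127, -16) + ((-10456 - 8454) - 3946)) + r(-60) = (127/(-16) + ((-10456 - 8454) - 3946)) + (-43 + 2*(-60)) = (127*(-1/16) + (-18910 - 3946)) + (-43 - 120) = (-127/16 - 22856) - 163 = -365823/16 - 163 = -368431/16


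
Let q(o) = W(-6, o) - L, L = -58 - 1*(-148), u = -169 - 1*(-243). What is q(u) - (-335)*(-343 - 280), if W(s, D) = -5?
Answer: -208800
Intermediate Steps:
u = 74 (u = -169 + 243 = 74)
L = 90 (L = -58 + 148 = 90)
q(o) = -95 (q(o) = -5 - 1*90 = -5 - 90 = -95)
q(u) - (-335)*(-343 - 280) = -95 - (-335)*(-343 - 280) = -95 - (-335)*(-623) = -95 - 1*208705 = -95 - 208705 = -208800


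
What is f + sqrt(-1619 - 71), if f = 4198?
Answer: 4198 + 13*I*sqrt(10) ≈ 4198.0 + 41.11*I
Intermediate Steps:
f + sqrt(-1619 - 71) = 4198 + sqrt(-1619 - 71) = 4198 + sqrt(-1690) = 4198 + 13*I*sqrt(10)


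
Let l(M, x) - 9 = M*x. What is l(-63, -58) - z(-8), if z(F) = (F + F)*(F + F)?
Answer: 3407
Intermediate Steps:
z(F) = 4*F**2 (z(F) = (2*F)*(2*F) = 4*F**2)
l(M, x) = 9 + M*x
l(-63, -58) - z(-8) = (9 - 63*(-58)) - 4*(-8)**2 = (9 + 3654) - 4*64 = 3663 - 1*256 = 3663 - 256 = 3407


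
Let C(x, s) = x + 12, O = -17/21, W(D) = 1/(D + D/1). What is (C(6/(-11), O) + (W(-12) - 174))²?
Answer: 1842383929/69696 ≈ 26435.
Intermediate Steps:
W(D) = 1/(2*D) (W(D) = 1/(D + D*1) = 1/(D + D) = 1/(2*D))
O = -17/21 (O = -17*1/21 = -17/21 ≈ -0.80952)
C(x, s) = 12 + x
(C(6/(-11), O) + (W(-12) - 174))² = ((12 + 6/(-11)) + ((½)/(-12) - 174))² = ((12 + 6*(-1/11)) + ((½)*(-1/12) - 174))² = ((12 - 6/11) + (-1/24 - 174))² = (126/11 - 4177/24)² = (-42923/264)² = 1842383929/69696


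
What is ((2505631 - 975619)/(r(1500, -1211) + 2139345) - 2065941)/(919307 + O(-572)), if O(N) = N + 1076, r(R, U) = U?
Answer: -2208628582041/983339586337 ≈ -2.2460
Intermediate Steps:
O(N) = 1076 + N
((2505631 - 975619)/(r(1500, -1211) + 2139345) - 2065941)/(919307 + O(-572)) = ((2505631 - 975619)/(-1211 + 2139345) - 2065941)/(919307 + (1076 - 572)) = (1530012/2138134 - 2065941)/(919307 + 504) = (1530012*(1/2138134) - 2065941)/919811 = (765006/1069067 - 2065941)*(1/919811) = -2208628582041/1069067*1/919811 = -2208628582041/983339586337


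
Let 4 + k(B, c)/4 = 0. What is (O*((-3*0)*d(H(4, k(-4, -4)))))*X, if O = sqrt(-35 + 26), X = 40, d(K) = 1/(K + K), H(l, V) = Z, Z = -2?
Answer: 0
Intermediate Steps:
k(B, c) = -16 (k(B, c) = -16 + 4*0 = -16 + 0 = -16)
H(l, V) = -2
d(K) = 1/(2*K)
O = 3*I (O = sqrt(-9) = 3*I ≈ 3.0*I)
(O*((-3*0)*d(H(4, k(-4, -4)))))*X = ((3*I)*((-3*0)*((1/2)/(-2))))*40 = ((3*I)*(0*((1/2)*(-1/2))))*40 = ((3*I)*(0*(-1/4)))*40 = ((3*I)*0)*40 = 0*40 = 0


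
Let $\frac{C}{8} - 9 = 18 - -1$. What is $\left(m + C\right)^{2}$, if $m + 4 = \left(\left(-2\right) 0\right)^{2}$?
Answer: $48400$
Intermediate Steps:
$m = -4$ ($m = -4 + \left(\left(-2\right) 0\right)^{2} = -4 + 0^{2} = -4 + 0 = -4$)
$C = 224$ ($C = 72 + 8 \left(18 - -1\right) = 72 + 8 \left(18 + 1\right) = 72 + 8 \cdot 19 = 72 + 152 = 224$)
$\left(m + C\right)^{2} = \left(-4 + 224\right)^{2} = 220^{2} = 48400$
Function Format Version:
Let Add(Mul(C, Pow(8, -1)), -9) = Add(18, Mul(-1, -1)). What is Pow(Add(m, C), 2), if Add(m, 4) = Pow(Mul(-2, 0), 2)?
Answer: 48400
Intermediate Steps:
m = -4 (m = Add(-4, Pow(Mul(-2, 0), 2)) = Add(-4, Pow(0, 2)) = Add(-4, 0) = -4)
C = 224 (C = Add(72, Mul(8, Add(18, Mul(-1, -1)))) = Add(72, Mul(8, Add(18, 1))) = Add(72, Mul(8, 19)) = Add(72, 152) = 224)
Pow(Add(m, C), 2) = Pow(Add(-4, 224), 2) = Pow(220, 2) = 48400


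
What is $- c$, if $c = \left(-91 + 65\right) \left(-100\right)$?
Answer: $-2600$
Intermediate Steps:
$c = 2600$ ($c = \left(-26\right) \left(-100\right) = 2600$)
$- c = \left(-1\right) 2600 = -2600$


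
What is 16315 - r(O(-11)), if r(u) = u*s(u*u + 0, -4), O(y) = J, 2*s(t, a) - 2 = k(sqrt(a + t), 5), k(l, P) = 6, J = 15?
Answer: 16255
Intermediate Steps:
s(t, a) = 4 (s(t, a) = 1 + (1/2)*6 = 1 + 3 = 4)
O(y) = 15
r(u) = 4*u (r(u) = u*4 = 4*u)
16315 - r(O(-11)) = 16315 - 4*15 = 16315 - 1*60 = 16315 - 60 = 16255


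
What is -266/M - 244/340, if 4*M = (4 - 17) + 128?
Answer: -19491/1955 ≈ -9.9698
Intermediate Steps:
M = 115/4 (M = ((4 - 17) + 128)/4 = (-13 + 128)/4 = (1/4)*115 = 115/4 ≈ 28.750)
-266/M - 244/340 = -266/115/4 - 244/340 = -266*4/115 - 244*1/340 = -1064/115 - 61/85 = -19491/1955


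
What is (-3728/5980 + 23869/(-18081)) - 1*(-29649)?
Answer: 801392400008/27031095 ≈ 29647.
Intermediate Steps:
(-3728/5980 + 23869/(-18081)) - 1*(-29649) = (-3728*1/5980 + 23869*(-1/18081)) + 29649 = (-932/1495 - 23869/18081) + 29649 = -52535647/27031095 + 29649 = 801392400008/27031095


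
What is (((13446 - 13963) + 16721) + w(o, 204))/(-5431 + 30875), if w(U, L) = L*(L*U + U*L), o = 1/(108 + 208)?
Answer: 325231/502519 ≈ 0.64720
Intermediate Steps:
o = 1/316 ≈ 0.0031646
w(U, L) = 2*U*L² (w(U, L) = L*(L*U + L*U) = L*(2*L*U) = 2*U*L²)
(((13446 - 13963) + 16721) + w(o, 204))/(-5431 + 30875) = (((13446 - 13963) + 16721) + 2*(1/316)*204²)/(-5431 + 30875) = ((-517 + 16721) + 2*(1/316)*41616)/25444 = (16204 + 20808/79)*(1/25444) = (1300924/79)*(1/25444) = 325231/502519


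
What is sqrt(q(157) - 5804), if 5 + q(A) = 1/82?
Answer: I*sqrt(39059634)/82 ≈ 76.217*I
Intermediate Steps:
q(A) = -409/82 (q(A) = -5 + 1/82 = -409/82)
sqrt(q(157) - 5804) = sqrt(-409/82 - 5804) = sqrt(-476337/82) = I*sqrt(39059634)/82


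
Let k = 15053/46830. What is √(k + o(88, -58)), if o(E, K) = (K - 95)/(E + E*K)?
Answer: √134856391133310/19574940 ≈ 0.59325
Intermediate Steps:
k = 15053/46830 (k = 15053*(1/46830) = 15053/46830 ≈ 0.32144)
o(E, K) = (-95 + K)/(E + E*K)
√(k + o(88, -58)) = √(15053/46830 + (-95 - 58)/(88*(1 - 58))) = √(15053/46830 + (1/88)*(-153)/(-57)) = √(15053/46830 + (1/88)*(-1/57)*(-153)) = √(15053/46830 + 51/1672) = √(13778473/39149880) = √134856391133310/19574940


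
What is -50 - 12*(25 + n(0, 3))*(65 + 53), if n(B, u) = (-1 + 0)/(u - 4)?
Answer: -36866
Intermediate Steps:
n(B, u) = -1/(-4 + u)
-50 - 12*(25 + n(0, 3))*(65 + 53) = -50 - 12*(25 - 1/(-4 + 3))*(65 + 53) = -50 - 12*(25 - 1/(-1))*118 = -50 - 12*(25 - 1*(-1))*118 = -50 - 12*(25 + 1)*118 = -50 - 312*118 = -50 - 12*3068 = -50 - 36816 = -36866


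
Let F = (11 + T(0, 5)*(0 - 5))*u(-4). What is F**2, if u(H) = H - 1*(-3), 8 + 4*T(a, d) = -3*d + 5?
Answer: 4489/4 ≈ 1122.3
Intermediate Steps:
T(a, d) = -3/4 - 3*d/4 (T(a, d) = -2 + (-3*d + 5)/4 = -2 + (5 - 3*d)/4 = -2 + (5/4 - 3*d/4) = -3/4 - 3*d/4)
u(H) = 3 + H (u(H) = H + 3 = 3 + H)
F = -67/2 (F = (11 + (-3/4 - 3/4*5)*(0 - 5))*(3 - 4) = (11 + (-3/4 - 15/4)*(-5))*(-1) = (11 - 9/2*(-5))*(-1) = (11 + 45/2)*(-1) = (67/2)*(-1) = -67/2 ≈ -33.500)
F**2 = (-67/2)**2 = 4489/4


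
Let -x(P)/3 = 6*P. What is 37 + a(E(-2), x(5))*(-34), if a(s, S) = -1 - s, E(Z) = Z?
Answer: 3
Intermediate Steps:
x(P) = -18*P
37 + a(E(-2), x(5))*(-34) = 37 + (-1 - 1*(-2))*(-34) = 37 + (-1 + 2)*(-34) = 37 + 1*(-34) = 37 - 34 = 3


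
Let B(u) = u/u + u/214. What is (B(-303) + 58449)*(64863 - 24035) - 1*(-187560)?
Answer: 255358319678/107 ≈ 2.3865e+9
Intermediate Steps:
B(u) = 1 + u/214 (B(u) = 1 + u*(1/214) = 1 + u/214)
(B(-303) + 58449)*(64863 - 24035) - 1*(-187560) = ((1 + (1/214)*(-303)) + 58449)*(64863 - 24035) - 1*(-187560) = ((1 - 303/214) + 58449)*40828 + 187560 = (-89/214 + 58449)*40828 + 187560 = (12507997/214)*40828 + 187560 = 255338250758/107 + 187560 = 255358319678/107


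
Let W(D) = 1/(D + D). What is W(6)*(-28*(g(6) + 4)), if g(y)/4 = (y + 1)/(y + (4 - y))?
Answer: -77/3 ≈ -25.667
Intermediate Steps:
g(y) = 1 + y (g(y) = 4*((y + 1)/(y + (4 - y))) = 4*((1 + y)/4) = 4*((1 + y)*(¼)) = 4*(¼ + y/4) = 1 + y)
W(D) = 1/(2*D)
W(6)*(-28*(g(6) + 4)) = ((½)/6)*(-28*((1 + 6) + 4)) = ((½)*(⅙))*(-28*(7 + 4)) = (-28*11)/12 = (1/12)*(-308) = -77/3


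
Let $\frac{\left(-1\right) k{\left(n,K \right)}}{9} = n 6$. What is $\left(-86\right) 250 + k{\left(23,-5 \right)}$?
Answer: $-22742$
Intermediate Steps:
$k{\left(n,K \right)} = - 54 n$ ($k{\left(n,K \right)} = - 9 n 6 = - 9 \cdot 6 n = - 54 n$)
$\left(-86\right) 250 + k{\left(23,-5 \right)} = \left(-86\right) 250 - 1242 = -21500 - 1242 = -22742$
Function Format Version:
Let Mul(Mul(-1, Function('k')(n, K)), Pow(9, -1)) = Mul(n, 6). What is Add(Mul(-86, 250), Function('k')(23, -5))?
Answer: -22742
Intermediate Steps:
Function('k')(n, K) = Mul(-54, n) (Function('k')(n, K) = Mul(-9, Mul(n, 6)) = Mul(-9, Mul(6, n)) = Mul(-54, n))
Add(Mul(-86, 250), Function('k')(23, -5)) = Add(Mul(-86, 250), Mul(-54, 23)) = Add(-21500, -1242) = -22742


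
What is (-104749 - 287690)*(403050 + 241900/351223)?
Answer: -55553928578629950/351223 ≈ -1.5817e+11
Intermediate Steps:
(-104749 - 287690)*(403050 + 241900/351223) = -392439*(403050 + 241900*(1/351223)) = -392439*(403050 + 241900/351223) = -392439*141560672050/351223 = -55553928578629950/351223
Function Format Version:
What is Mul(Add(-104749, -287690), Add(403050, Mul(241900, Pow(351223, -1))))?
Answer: Rational(-55553928578629950, 351223) ≈ -1.5817e+11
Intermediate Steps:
Mul(Add(-104749, -287690), Add(403050, Mul(241900, Pow(351223, -1)))) = Mul(-392439, Add(403050, Mul(241900, Rational(1, 351223)))) = Mul(-392439, Add(403050, Rational(241900, 351223))) = Mul(-392439, Rational(141560672050, 351223)) = Rational(-55553928578629950, 351223)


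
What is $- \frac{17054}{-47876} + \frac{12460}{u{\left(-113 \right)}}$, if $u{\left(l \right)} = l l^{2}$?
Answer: $\frac{12005315239}{34540068386} \approx 0.34758$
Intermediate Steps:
$u{\left(l \right)} = l^{3}$
$- \frac{17054}{-47876} + \frac{12460}{u{\left(-113 \right)}} = - \frac{17054}{-47876} + \frac{12460}{\left(-113\right)^{3}} = \left(-17054\right) \left(- \frac{1}{47876}\right) + \frac{12460}{-1442897} = \frac{8527}{23938} + 12460 \left(- \frac{1}{1442897}\right) = \frac{8527}{23938} - \frac{12460}{1442897} = \frac{12005315239}{34540068386}$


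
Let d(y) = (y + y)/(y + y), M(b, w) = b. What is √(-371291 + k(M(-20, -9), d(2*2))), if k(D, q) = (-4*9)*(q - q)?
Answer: I*√371291 ≈ 609.34*I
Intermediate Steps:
d(y) = 1 (d(y) = (2*y)/((2*y)) = (2*y)*(1/(2*y)) = 1)
k(D, q) = 0 (k(D, q) = -36*0 = 0)
√(-371291 + k(M(-20, -9), d(2*2))) = √(-371291 + 0) = √(-371291) = I*√371291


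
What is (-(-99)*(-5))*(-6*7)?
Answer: 20790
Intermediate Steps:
(-(-99)*(-5))*(-6*7) = -99*5*(-42) = -495*(-42) = 20790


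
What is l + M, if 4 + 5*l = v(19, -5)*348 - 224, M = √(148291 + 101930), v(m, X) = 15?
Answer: 4992/5 + √250221 ≈ 1498.6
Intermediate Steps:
M = √250221 ≈ 500.22
l = 4992/5 (l = -⅘ + (15*348 - 224)/5 = -⅘ + (5220 - 224)/5 = -⅘ + (⅕)*4996 = -⅘ + 4996/5 = 4992/5 ≈ 998.40)
l + M = 4992/5 + √250221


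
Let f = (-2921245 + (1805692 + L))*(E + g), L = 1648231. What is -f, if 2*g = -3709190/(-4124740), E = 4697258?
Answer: -1032062017245425517/412474 ≈ -2.5021e+12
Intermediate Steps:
g = 370919/824948 (g = (-3709190/(-4124740))/2 = (-3709190*(-1/4124740))/2 = (½)*(370919/412474) = 370919/824948 ≈ 0.44963)
f = 1032062017245425517/412474 (f = (-2921245 + (1805692 + 1648231))*(4697258 + 370919/824948) = (-2921245 + 3453923)*(3874993963503/824948) = 532678*(3874993963503/824948) = 1032062017245425517/412474 ≈ 2.5021e+12)
-f = -1*1032062017245425517/412474 = -1032062017245425517/412474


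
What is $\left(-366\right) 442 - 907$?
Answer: $-162679$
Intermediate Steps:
$\left(-366\right) 442 - 907 = -161772 - 907 = -162679$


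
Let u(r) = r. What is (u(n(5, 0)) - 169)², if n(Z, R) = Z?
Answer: 26896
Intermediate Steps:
(u(n(5, 0)) - 169)² = (5 - 169)² = (-164)² = 26896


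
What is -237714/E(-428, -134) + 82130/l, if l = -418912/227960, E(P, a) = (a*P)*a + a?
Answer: -4496464100246951/100608288482 ≈ -44693.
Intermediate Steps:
E(P, a) = a + P*a² (E(P, a) = (P*a)*a + a = P*a² + a = a + P*a²)
l = -52364/28495 (l = -418912*1/227960 = -52364/28495 ≈ -1.8377)
-237714/E(-428, -134) + 82130/l = -237714*(-1/(134*(1 - 428*(-134)))) + 82130/(-52364/28495) = -237714*(-1/(134*(1 + 57352))) + 82130*(-28495/52364) = -237714/((-134*57353)) - 1170147175/26182 = -237714/(-7685302) - 1170147175/26182 = -237714*(-1/7685302) - 1170147175/26182 = 118857/3842651 - 1170147175/26182 = -4496464100246951/100608288482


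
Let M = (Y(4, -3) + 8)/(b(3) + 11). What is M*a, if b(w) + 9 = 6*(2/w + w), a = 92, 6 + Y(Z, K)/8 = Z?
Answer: -92/3 ≈ -30.667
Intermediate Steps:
Y(Z, K) = -48 + 8*Z
b(w) = -9 + 6*w + 12/w (b(w) = -9 + 6*(2/w + w) = -9 + 6*(w + 2/w) = -9 + (6*w + 12/w) = -9 + 6*w + 12/w)
M = -⅓ (M = ((-48 + 8*4) + 8)/((-9 + 6*3 + 12/3) + 11) = ((-48 + 32) + 8)/((-9 + 18 + 12*(⅓)) + 11) = (-16 + 8)/((-9 + 18 + 4) + 11) = -8/(13 + 11) = -8/24 = -8*1/24 = -⅓ ≈ -0.33333)
M*a = -⅓*92 = -92/3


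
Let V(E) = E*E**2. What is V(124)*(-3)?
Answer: -5719872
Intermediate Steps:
V(E) = E**3
V(124)*(-3) = 124**3*(-3) = 1906624*(-3) = -5719872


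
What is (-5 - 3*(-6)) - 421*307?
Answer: -129234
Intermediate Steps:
(-5 - 3*(-6)) - 421*307 = (-5 + 18) - 129247 = 13 - 129247 = -129234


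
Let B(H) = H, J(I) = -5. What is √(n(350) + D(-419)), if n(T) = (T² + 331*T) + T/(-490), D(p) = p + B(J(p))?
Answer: 3*√1295371/7 ≈ 487.78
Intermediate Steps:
D(p) = -5 + p (D(p) = p - 5 = -5 + p)
n(T) = T² + 162189*T/490 (n(T) = (T² + 331*T) + T*(-1/490) = (T² + 331*T) - T/490 = T² + 162189*T/490)
√(n(350) + D(-419)) = √((1/490)*350*(162189 + 490*350) + (-5 - 419)) = √((1/490)*350*(162189 + 171500) - 424) = √((1/490)*350*333689 - 424) = √(1668445/7 - 424) = √(1665477/7) = 3*√1295371/7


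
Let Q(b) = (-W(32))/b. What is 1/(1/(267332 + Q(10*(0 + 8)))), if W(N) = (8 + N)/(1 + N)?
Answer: 17643911/66 ≈ 2.6733e+5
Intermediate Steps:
W(N) = (8 + N)/(1 + N)
Q(b) = -40/(33*b) (Q(b) = (-(8 + 32)/(1 + 32))/b = (-40/33)/b = (-1*40/33)/b = -40/(33*b))
1/(1/(267332 + Q(10*(0 + 8)))) = 1/(1/(267332 - 40*1/(10*(0 + 8))/33)) = 1/(1/(267332 - 40/(33*(10*8)))) = 1/(1/(267332 - 40/33/80)) = 1/(1/(267332 - 40/33*1/80)) = 1/(1/(267332 - 1/66)) = 1/(1/(17643911/66)) = 1/(66/17643911) = 17643911/66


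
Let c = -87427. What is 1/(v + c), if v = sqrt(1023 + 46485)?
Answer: -87427/7643432821 - 2*sqrt(11877)/7643432821 ≈ -1.1467e-5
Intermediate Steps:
v = 2*sqrt(11877) (v = sqrt(47508) = 2*sqrt(11877) ≈ 217.96)
1/(v + c) = 1/(2*sqrt(11877) - 87427) = 1/(-87427 + 2*sqrt(11877))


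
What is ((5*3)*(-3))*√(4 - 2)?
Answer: -45*√2 ≈ -63.640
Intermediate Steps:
((5*3)*(-3))*√(4 - 2) = (15*(-3))*√2 = -45*√2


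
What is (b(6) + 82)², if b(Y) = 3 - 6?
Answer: 6241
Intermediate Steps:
b(Y) = -3
(b(6) + 82)² = (-3 + 82)² = 79² = 6241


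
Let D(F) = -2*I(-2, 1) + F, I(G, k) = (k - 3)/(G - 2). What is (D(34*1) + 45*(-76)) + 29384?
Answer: 25997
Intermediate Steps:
I(G, k) = (-3 + k)/(-2 + G)
D(F) = -1 + F (D(F) = -2*(-3 + 1)/(-2 - 2) + F = -2*(-2)/(-4) + F = -(-1)*(-2)/2 + F = -2*1/2 + F = -1 + F)
(D(34*1) + 45*(-76)) + 29384 = ((-1 + 34*1) + 45*(-76)) + 29384 = ((-1 + 34) - 3420) + 29384 = (33 - 3420) + 29384 = -3387 + 29384 = 25997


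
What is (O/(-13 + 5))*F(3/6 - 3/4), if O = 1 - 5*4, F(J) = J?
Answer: -19/32 ≈ -0.59375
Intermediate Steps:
O = -19 (O = 1 - 20 = -19)
(O/(-13 + 5))*F(3/6 - 3/4) = (-19/(-13 + 5))*(3/6 - 3/4) = (-19/(-8))*(3*(⅙) - 3*¼) = (-⅛*(-19))*(½ - ¾) = (19/8)*(-¼) = -19/32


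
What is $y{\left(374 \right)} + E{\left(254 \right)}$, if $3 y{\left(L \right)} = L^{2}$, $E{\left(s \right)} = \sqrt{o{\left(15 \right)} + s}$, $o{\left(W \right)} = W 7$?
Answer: $\frac{139876}{3} + \sqrt{359} \approx 46644.0$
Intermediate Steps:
$o{\left(W \right)} = 7 W$
$E{\left(s \right)} = \sqrt{105 + s}$ ($E{\left(s \right)} = \sqrt{7 \cdot 15 + s} = \sqrt{105 + s}$)
$y{\left(L \right)} = \frac{L^{2}}{3}$
$y{\left(374 \right)} + E{\left(254 \right)} = \frac{374^{2}}{3} + \sqrt{105 + 254} = \frac{1}{3} \cdot 139876 + \sqrt{359} = \frac{139876}{3} + \sqrt{359}$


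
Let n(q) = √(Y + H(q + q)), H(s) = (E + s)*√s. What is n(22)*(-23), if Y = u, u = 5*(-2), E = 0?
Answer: -23*√(-10 + 88*√11) ≈ -386.14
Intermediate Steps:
u = -10
Y = -10
H(s) = s^(3/2) (H(s) = (0 + s)*√s = s*√s = s^(3/2))
n(q) = √(-10 + 2*√2*q^(3/2)) (n(q) = √(-10 + (q + q)^(3/2)) = √(-10 + (2*q)^(3/2)) = √(-10 + 2*√2*q^(3/2)))
n(22)*(-23) = √(-10 + 2*√2*22^(3/2))*(-23) = √(-10 + 2*√2*(22*√22))*(-23) = √(-10 + 88*√11)*(-23) = -23*√(-10 + 88*√11)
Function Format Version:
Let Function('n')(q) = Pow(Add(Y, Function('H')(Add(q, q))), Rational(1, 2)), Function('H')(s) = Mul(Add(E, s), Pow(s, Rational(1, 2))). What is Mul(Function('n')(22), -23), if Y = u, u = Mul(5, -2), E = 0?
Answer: Mul(-23, Pow(Add(-10, Mul(88, Pow(11, Rational(1, 2)))), Rational(1, 2))) ≈ -386.14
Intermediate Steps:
u = -10
Y = -10
Function('H')(s) = Pow(s, Rational(3, 2)) (Function('H')(s) = Mul(Add(0, s), Pow(s, Rational(1, 2))) = Mul(s, Pow(s, Rational(1, 2))) = Pow(s, Rational(3, 2)))
Function('n')(q) = Pow(Add(-10, Mul(2, Pow(2, Rational(1, 2)), Pow(q, Rational(3, 2)))), Rational(1, 2)) (Function('n')(q) = Pow(Add(-10, Pow(Add(q, q), Rational(3, 2))), Rational(1, 2)) = Pow(Add(-10, Pow(Mul(2, q), Rational(3, 2))), Rational(1, 2)) = Pow(Add(-10, Mul(2, Pow(2, Rational(1, 2)), Pow(q, Rational(3, 2)))), Rational(1, 2)))
Mul(Function('n')(22), -23) = Mul(Pow(Add(-10, Mul(2, Pow(2, Rational(1, 2)), Pow(22, Rational(3, 2)))), Rational(1, 2)), -23) = Mul(Pow(Add(-10, Mul(2, Pow(2, Rational(1, 2)), Mul(22, Pow(22, Rational(1, 2))))), Rational(1, 2)), -23) = Mul(Pow(Add(-10, Mul(88, Pow(11, Rational(1, 2)))), Rational(1, 2)), -23) = Mul(-23, Pow(Add(-10, Mul(88, Pow(11, Rational(1, 2)))), Rational(1, 2)))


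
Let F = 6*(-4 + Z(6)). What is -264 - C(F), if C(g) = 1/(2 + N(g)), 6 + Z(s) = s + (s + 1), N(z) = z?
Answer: -5281/20 ≈ -264.05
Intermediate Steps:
Z(s) = -5 + 2*s (Z(s) = -6 + (s + (s + 1)) = -6 + (s + (1 + s)) = -6 + (1 + 2*s) = -5 + 2*s)
F = 18 (F = 6*(-4 + (-5 + 2*6)) = 6*(-4 + (-5 + 12)) = 6*(-4 + 7) = 6*3 = 18)
C(g) = 1/(2 + g)
-264 - C(F) = -264 - 1/(2 + 18) = -264 - 1/20 = -5281/20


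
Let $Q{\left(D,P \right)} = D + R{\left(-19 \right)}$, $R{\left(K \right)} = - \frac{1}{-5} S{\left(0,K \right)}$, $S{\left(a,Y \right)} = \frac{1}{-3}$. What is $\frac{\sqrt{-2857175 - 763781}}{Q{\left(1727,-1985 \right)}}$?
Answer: $\frac{15 i \sqrt{905239}}{12952} \approx 1.1019 i$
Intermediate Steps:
$S{\left(a,Y \right)} = - \frac{1}{3}$
$R{\left(K \right)} = - \frac{1}{15}$ ($R{\left(K \right)} = - \frac{1}{-5} \left(- \frac{1}{3}\right) = \left(-1\right) \left(- \frac{1}{5}\right) \left(- \frac{1}{3}\right) = \frac{1}{5} \left(- \frac{1}{3}\right) = - \frac{1}{15}$)
$Q{\left(D,P \right)} = - \frac{1}{15} + D$ ($Q{\left(D,P \right)} = D - \frac{1}{15} = - \frac{1}{15} + D$)
$\frac{\sqrt{-2857175 - 763781}}{Q{\left(1727,-1985 \right)}} = \frac{\sqrt{-2857175 - 763781}}{- \frac{1}{15} + 1727} = \frac{\sqrt{-3620956}}{\frac{25904}{15}} = 2 i \sqrt{905239} \cdot \frac{15}{25904} = \frac{15 i \sqrt{905239}}{12952}$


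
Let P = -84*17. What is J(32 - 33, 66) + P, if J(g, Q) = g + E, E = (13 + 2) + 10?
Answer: -1404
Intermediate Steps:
E = 25 (E = 15 + 10 = 25)
J(g, Q) = 25 + g (J(g, Q) = g + 25 = 25 + g)
P = -1428
J(32 - 33, 66) + P = (25 + (32 - 33)) - 1428 = (25 - 1) - 1428 = 24 - 1428 = -1404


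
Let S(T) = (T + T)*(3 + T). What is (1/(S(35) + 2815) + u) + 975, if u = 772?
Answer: 9564826/5475 ≈ 1747.0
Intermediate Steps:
S(T) = 2*T*(3 + T) (S(T) = (2*T)*(3 + T) = 2*T*(3 + T))
(1/(S(35) + 2815) + u) + 975 = (1/(2*35*(3 + 35) + 2815) + 772) + 975 = (1/(2*35*38 + 2815) + 772) + 975 = (1/(2660 + 2815) + 772) + 975 = (1/5475 + 772) + 975 = 4226701/5475 + 975 = 9564826/5475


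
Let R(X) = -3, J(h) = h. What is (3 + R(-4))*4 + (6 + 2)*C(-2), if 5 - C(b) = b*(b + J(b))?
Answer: -24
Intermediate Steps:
C(b) = 5 - 2*b**2 (C(b) = 5 - b*(b + b) = 5 - b*2*b = 5 - 2*b**2)
(3 + R(-4))*4 + (6 + 2)*C(-2) = (3 - 3)*4 + (6 + 2)*(5 - 2*(-2)**2) = 0*4 + 8*(5 - 2*4) = 0 + 8*(5 - 8) = 0 + 8*(-3) = 0 - 24 = -24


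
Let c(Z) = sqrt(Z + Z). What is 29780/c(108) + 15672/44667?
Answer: 5224/14889 + 7445*sqrt(6)/9 ≈ 2026.6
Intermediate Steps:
c(Z) = sqrt(2)*sqrt(Z) (c(Z) = sqrt(2*Z) = sqrt(2)*sqrt(Z))
29780/c(108) + 15672/44667 = 29780/((sqrt(2)*sqrt(108))) + 15672/44667 = 29780/((sqrt(2)*(6*sqrt(3)))) + 15672*(1/44667) = 29780/((6*sqrt(6))) + 5224/14889 = 29780*(sqrt(6)/36) + 5224/14889 = 7445*sqrt(6)/9 + 5224/14889 = 5224/14889 + 7445*sqrt(6)/9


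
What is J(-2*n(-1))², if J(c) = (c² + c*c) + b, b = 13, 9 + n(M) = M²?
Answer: 275625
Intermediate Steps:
n(M) = -9 + M²
J(c) = 13 + 2*c² (J(c) = (c² + c*c) + 13 = (c² + c²) + 13 = 2*c² + 13 = 13 + 2*c²)
J(-2*n(-1))² = (13 + 2*(-2*(-9 + (-1)²))²)² = (13 + 2*(-2*(-9 + 1))²)² = (13 + 2*(-2*(-8))²)² = (13 + 2*16²)² = (13 + 2*256)² = (13 + 512)² = 525² = 275625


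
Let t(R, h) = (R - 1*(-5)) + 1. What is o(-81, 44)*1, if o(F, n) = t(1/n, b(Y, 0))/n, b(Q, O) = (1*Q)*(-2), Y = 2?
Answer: 265/1936 ≈ 0.13688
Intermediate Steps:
b(Q, O) = -2*Q (b(Q, O) = Q*(-2) = -2*Q)
t(R, h) = 6 + R (t(R, h) = (R + 5) + 1 = (5 + R) + 1 = 6 + R)
o(F, n) = (6 + 1/n)/n
o(-81, 44)*1 = ((1 + 6*44)/44²)*1 = ((1 + 264)/1936)*1 = ((1/1936)*265)*1 = (265/1936)*1 = 265/1936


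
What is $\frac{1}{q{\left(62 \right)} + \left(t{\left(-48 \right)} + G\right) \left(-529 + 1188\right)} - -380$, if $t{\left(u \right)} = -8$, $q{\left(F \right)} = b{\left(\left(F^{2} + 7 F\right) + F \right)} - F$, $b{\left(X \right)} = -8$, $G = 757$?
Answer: $\frac{187537981}{493521} \approx 380.0$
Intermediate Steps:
$q{\left(F \right)} = -8 - F$
$\frac{1}{q{\left(62 \right)} + \left(t{\left(-48 \right)} + G\right) \left(-529 + 1188\right)} - -380 = \frac{1}{\left(-8 - 62\right) + \left(-8 + 757\right) \left(-529 + 1188\right)} - -380 = \frac{1}{\left(-8 - 62\right) + 749 \cdot 659} + 380 = \frac{1}{-70 + 493591} + 380 = \frac{1}{493521} + 380 = \frac{187537981}{493521}$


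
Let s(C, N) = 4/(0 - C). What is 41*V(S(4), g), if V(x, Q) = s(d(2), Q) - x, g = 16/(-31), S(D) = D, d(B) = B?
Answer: -246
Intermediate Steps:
s(C, N) = -4/C (s(C, N) = 4/((-C)) = 4*(-1/C) = -4/C)
g = -16/31 (g = 16*(-1/31) = -16/31 ≈ -0.51613)
V(x, Q) = -2 - x (V(x, Q) = -4/2 - x = -4*1/2 - x = -2 - x)
41*V(S(4), g) = 41*(-2 - 1*4) = 41*(-2 - 4) = 41*(-6) = -246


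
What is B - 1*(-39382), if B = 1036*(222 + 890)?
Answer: 1191414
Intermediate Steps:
B = 1152032 (B = 1036*1112 = 1152032)
B - 1*(-39382) = 1152032 - 1*(-39382) = 1152032 + 39382 = 1191414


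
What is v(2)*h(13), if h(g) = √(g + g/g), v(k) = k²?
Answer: 4*√14 ≈ 14.967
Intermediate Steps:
h(g) = √(1 + g) (h(g) = √(g + 1) = √(1 + g))
v(2)*h(13) = 2²*√(1 + 13) = 4*√14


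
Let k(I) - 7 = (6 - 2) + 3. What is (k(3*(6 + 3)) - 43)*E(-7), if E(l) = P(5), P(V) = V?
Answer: -145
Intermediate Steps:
E(l) = 5
k(I) = 14 (k(I) = 7 + ((6 - 2) + 3) = 7 + (4 + 3) = 7 + 7 = 14)
(k(3*(6 + 3)) - 43)*E(-7) = (14 - 43)*5 = -29*5 = -145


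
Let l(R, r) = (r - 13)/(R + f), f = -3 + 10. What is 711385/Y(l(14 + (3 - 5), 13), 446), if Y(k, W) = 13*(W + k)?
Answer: 711385/5798 ≈ 122.69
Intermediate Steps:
f = 7
l(R, r) = (-13 + r)/(7 + R) (l(R, r) = (r - 13)/(R + 7) = (-13 + r)/(7 + R))
Y(k, W) = 13*W + 13*k
711385/Y(l(14 + (3 - 5), 13), 446) = 711385/(13*446 + 13*((-13 + 13)/(7 + (14 + (3 - 5))))) = 711385/(5798 + 13*(0/(7 + (14 - 2)))) = 711385/(5798 + 13*(0/(7 + 12))) = 711385/(5798 + 13*(0/19)) = 711385/(5798 + 13*((1/19)*0)) = 711385/(5798 + 13*0) = 711385/(5798 + 0) = 711385/5798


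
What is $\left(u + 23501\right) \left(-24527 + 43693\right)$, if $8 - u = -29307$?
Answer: $1012271456$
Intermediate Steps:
$u = 29315$ ($u = 8 - -29307 = 8 + 29307 = 29315$)
$\left(u + 23501\right) \left(-24527 + 43693\right) = \left(29315 + 23501\right) \left(-24527 + 43693\right) = 52816 \cdot 19166 = 1012271456$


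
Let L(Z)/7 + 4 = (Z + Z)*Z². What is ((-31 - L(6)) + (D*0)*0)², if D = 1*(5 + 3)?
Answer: 9162729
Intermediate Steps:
D = 8 (D = 1*8 = 8)
L(Z) = -28 + 14*Z³ (L(Z) = -28 + 7*((Z + Z)*Z²) = -28 + 7*((2*Z)*Z²) = -28 + 7*(2*Z³) = -28 + 14*Z³)
((-31 - L(6)) + (D*0)*0)² = ((-31 - (-28 + 14*6³)) + (8*0)*0)² = ((-31 - (-28 + 14*216)) + 0*0)² = ((-31 - (-28 + 3024)) + 0)² = ((-31 - 1*2996) + 0)² = ((-31 - 2996) + 0)² = (-3027 + 0)² = (-3027)² = 9162729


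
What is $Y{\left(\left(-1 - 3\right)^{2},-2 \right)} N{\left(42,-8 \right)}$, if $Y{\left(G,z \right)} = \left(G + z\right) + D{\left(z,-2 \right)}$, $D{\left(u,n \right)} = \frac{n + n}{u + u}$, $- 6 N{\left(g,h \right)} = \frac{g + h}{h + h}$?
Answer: $\frac{85}{16} \approx 5.3125$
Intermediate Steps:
$N{\left(g,h \right)} = - \frac{g + h}{12 h}$ ($N{\left(g,h \right)} = - \frac{\left(g + h\right) \frac{1}{h + h}}{6} = - \frac{\left(g + h\right) \frac{1}{2 h}}{6} = - \frac{\frac{1}{2} \frac{1}{h} \left(g + h\right)}{6} = - \frac{g + h}{12 h}$)
$D{\left(u,n \right)} = \frac{n}{u}$ ($D{\left(u,n \right)} = \frac{2 n}{2 u} = 2 n \frac{1}{2 u} = \frac{n}{u}$)
$Y{\left(G,z \right)} = G + z - \frac{2}{z}$ ($Y{\left(G,z \right)} = \left(G + z\right) - \frac{2}{z} = G + z - \frac{2}{z}$)
$Y{\left(\left(-1 - 3\right)^{2},-2 \right)} N{\left(42,-8 \right)} = \left(\left(-1 - 3\right)^{2} - 2 - \frac{2}{-2}\right) \frac{\left(-1\right) 42 - -8}{12 \left(-8\right)} = \left(\left(-4\right)^{2} - 2 - -1\right) \frac{1}{12} \left(- \frac{1}{8}\right) \left(-42 + 8\right) = \left(16 - 2 + 1\right) \frac{1}{12} \left(- \frac{1}{8}\right) \left(-34\right) = 15 \cdot \frac{17}{48} = \frac{85}{16}$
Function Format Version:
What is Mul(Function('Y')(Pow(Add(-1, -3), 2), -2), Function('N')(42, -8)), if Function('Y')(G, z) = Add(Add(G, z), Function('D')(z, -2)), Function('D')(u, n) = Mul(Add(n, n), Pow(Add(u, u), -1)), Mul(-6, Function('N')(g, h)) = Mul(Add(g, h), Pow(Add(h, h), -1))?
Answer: Rational(85, 16) ≈ 5.3125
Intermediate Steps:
Function('N')(g, h) = Mul(Rational(-1, 12), Pow(h, -1), Add(g, h)) (Function('N')(g, h) = Mul(Rational(-1, 6), Mul(Add(g, h), Pow(Add(h, h), -1))) = Mul(Rational(-1, 6), Mul(Add(g, h), Pow(Mul(2, h), -1))) = Mul(Rational(-1, 6), Mul(Add(g, h), Mul(Rational(1, 2), Pow(h, -1)))) = Mul(Rational(-1, 6), Mul(Rational(1, 2), Pow(h, -1), Add(g, h))) = Mul(Rational(-1, 12), Pow(h, -1), Add(g, h)))
Function('D')(u, n) = Mul(n, Pow(u, -1)) (Function('D')(u, n) = Mul(Mul(2, n), Pow(Mul(2, u), -1)) = Mul(Mul(2, n), Mul(Rational(1, 2), Pow(u, -1))) = Mul(n, Pow(u, -1)))
Function('Y')(G, z) = Add(G, z, Mul(-2, Pow(z, -1))) (Function('Y')(G, z) = Add(Add(G, z), Mul(-2, Pow(z, -1))) = Add(G, z, Mul(-2, Pow(z, -1))))
Mul(Function('Y')(Pow(Add(-1, -3), 2), -2), Function('N')(42, -8)) = Mul(Add(Pow(Add(-1, -3), 2), -2, Mul(-2, Pow(-2, -1))), Mul(Rational(1, 12), Pow(-8, -1), Add(Mul(-1, 42), Mul(-1, -8)))) = Mul(Add(Pow(-4, 2), -2, Mul(-2, Rational(-1, 2))), Mul(Rational(1, 12), Rational(-1, 8), Add(-42, 8))) = Mul(Add(16, -2, 1), Mul(Rational(1, 12), Rational(-1, 8), -34)) = Mul(15, Rational(17, 48)) = Rational(85, 16)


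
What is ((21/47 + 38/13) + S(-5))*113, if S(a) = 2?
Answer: 370753/611 ≈ 606.80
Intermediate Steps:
((21/47 + 38/13) + S(-5))*113 = ((21/47 + 38/13) + 2)*113 = (2059/611 + 2)*113 = (3281/611)*113 = 370753/611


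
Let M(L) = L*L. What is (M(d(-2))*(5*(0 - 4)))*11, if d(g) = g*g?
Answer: -3520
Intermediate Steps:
d(g) = g²
M(L) = L²
(M(d(-2))*(5*(0 - 4)))*11 = (((-2)²)²*(5*(0 - 4)))*11 = (4²*(5*(-4)))*11 = (16*(-20))*11 = -320*11 = -3520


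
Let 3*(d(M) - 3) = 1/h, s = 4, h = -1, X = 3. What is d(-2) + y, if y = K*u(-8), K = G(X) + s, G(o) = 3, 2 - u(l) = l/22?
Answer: 634/33 ≈ 19.212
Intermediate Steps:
u(l) = 2 - l/22
K = 7 (K = 3 + 4 = 7)
d(M) = 8/3 (d(M) = 3 + (1/3)/(-1) = 3 + (1/3)*(-1) = 3 - 1/3 = 8/3)
y = 182/11 (y = 7*(2 - 1/22*(-8)) = 7*(2 + 4/11) = 7*(26/11) = 182/11 ≈ 16.545)
d(-2) + y = 8/3 + 182/11 = 634/33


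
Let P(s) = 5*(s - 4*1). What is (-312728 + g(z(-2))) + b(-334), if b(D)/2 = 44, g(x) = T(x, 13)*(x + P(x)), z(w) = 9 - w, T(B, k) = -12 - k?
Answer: -313790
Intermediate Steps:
P(s) = -20 + 5*s (P(s) = 5*(s - 4) = 5*(-4 + s) = -20 + 5*s)
g(x) = 500 - 150*x (g(x) = (-12 - 1*13)*(x + (-20 + 5*x)) = (-12 - 13)*(-20 + 6*x) = -25*(-20 + 6*x) = 500 - 150*x)
b(D) = 88 (b(D) = 2*44 = 88)
(-312728 + g(z(-2))) + b(-334) = (-312728 + (500 - 150*(9 - 1*(-2)))) + 88 = (-312728 + (500 - 150*(9 + 2))) + 88 = (-312728 + (500 - 150*11)) + 88 = (-312728 + (500 - 1650)) + 88 = (-312728 - 1150) + 88 = -313878 + 88 = -313790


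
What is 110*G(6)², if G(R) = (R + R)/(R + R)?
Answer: 110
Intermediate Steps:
G(R) = 1 (G(R) = (2*R)/((2*R)) = (2*R)*(1/(2*R)) = 1)
110*G(6)² = 110*1² = 110*1 = 110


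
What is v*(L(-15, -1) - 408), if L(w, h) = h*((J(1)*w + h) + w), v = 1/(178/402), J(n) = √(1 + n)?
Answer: -78792/89 + 3015*√2/89 ≈ -837.39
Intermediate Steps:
v = 201/89 (v = 1/(178*(1/402)) = 1/(89/201) = 201/89 ≈ 2.2584)
L(w, h) = h*(h + w + w*√2) (L(w, h) = h*((√(1 + 1)*w + h) + w) = h*((√2*w + h) + w) = h*((w*√2 + h) + w) = h*((h + w*√2) + w) = h*(h + w + w*√2))
v*(L(-15, -1) - 408) = 201*(-(-1 - 15 - 15*√2) - 408)/89 = 201*(-(-16 - 15*√2) - 408)/89 = 201*((16 + 15*√2) - 408)/89 = 201*(-392 + 15*√2)/89 = -78792/89 + 3015*√2/89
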